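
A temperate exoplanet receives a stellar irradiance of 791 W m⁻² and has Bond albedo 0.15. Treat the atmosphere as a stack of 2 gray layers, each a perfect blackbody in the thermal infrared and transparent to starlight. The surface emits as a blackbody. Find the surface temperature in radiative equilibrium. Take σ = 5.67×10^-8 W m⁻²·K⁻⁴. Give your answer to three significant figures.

The effective emission temperature is T_e = [S(1−α)/(4σ)]^¼ = 233.3 K.
Layer-by-layer balance gives σT_s⁴ = (N+1)σT_e⁴, so T_s = 3^¼·233.3 = 307.1 K.

307 K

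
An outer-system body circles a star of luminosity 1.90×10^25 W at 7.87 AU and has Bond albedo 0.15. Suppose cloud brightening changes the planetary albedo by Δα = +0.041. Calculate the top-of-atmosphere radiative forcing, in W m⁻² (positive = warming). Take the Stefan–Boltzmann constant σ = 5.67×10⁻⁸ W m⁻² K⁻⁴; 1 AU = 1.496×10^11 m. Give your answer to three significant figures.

-0.0112 W m⁻²

d = 7.87 × 1.496×10^11 m = 1.177×10^12 m.
Flux at the orbit: S = L/(4πd²) = 1.90×10^25/(4π·(1.18×10^12)²) = 1.091 W m⁻².
The change in absorbed flux is Δ[S(1−α)/4] = −SΔα/4 = -0.01118 W m⁻².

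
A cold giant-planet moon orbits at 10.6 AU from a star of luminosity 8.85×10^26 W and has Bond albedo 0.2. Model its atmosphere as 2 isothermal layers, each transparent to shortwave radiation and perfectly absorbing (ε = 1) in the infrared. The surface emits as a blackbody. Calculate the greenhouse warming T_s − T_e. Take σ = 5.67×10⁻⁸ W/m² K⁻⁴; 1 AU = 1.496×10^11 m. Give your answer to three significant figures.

d = 10.6 × 1.496×10^11 m = 1.586×10^12 m.
Spreading L over a sphere of radius d: S = 8.85×10^26/(4π·1.59×10^12²) = 28.01 W/m².
OLR = S(1−α)/4 = 5.601 W/m²; the top layer radiates at T_e = 99.70 K.
T_s = (N+1)^(1/4)·T_e = 131.2 K.
Warming: T_s − T_e = 31.51 K.

31.5 K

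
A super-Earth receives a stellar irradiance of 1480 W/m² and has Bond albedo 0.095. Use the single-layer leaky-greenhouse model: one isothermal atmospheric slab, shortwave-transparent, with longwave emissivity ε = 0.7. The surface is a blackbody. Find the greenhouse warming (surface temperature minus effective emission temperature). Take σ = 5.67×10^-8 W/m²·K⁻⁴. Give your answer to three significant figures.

The planet radiates to space at T_e = [S(1−α)/(4σ)]^(1/4) = 277.2 K.
Surface balance with a leaky layer gives σT_s⁴ = σT_e⁴·2/(2−ε), so T_s = T_e·[2/(2−0.7)]^(1/4) = 308.7 K.
The atmosphere warms the surface by 31.52 K.

31.5 K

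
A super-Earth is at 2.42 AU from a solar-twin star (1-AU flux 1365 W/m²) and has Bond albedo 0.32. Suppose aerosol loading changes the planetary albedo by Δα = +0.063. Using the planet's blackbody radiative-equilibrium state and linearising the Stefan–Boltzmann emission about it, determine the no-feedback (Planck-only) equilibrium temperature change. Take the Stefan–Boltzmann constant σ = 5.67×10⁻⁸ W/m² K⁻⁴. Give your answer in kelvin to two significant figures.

Irradiance scales as 1/d², so S = 1365 W/m² × (1/2.42)² = 233.1 W/m².
Unperturbed T_e = [233.1·(1−0.32)/(4σ)]^¼ = 162.6 K.
TOA radiative forcing: ΔF = −S·Δα/4 = −233.1·(+0.063)/4 = -3.671 W/m².
Linearising σT⁴ gives d(σT⁴)/dT = 4σT_e³ = 0.9748 W/m² per K.
So ΔT₀ = -3.671/0.9748 = -3.77 K.

-3.8 K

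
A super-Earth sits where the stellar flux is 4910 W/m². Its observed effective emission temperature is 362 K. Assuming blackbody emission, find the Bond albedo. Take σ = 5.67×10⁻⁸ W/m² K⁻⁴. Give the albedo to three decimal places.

Rearranging the radiative balance, α = 1 − 4σT⁴/S.
σT⁴ = 973.7 W/m², so 4σT⁴ = 3895 W/m².
Hence α = 1 − 3895/4910 = 0.2068.

0.207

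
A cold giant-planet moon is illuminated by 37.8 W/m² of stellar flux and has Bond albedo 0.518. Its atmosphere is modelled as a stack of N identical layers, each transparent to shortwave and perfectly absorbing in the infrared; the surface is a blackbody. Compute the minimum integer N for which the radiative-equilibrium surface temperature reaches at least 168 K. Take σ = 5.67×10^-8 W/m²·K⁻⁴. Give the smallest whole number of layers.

Top-of-atmosphere balance: σT_e⁴ = S(1−α)/4 = 4.555 W/m² → T_e = 94.67 K.
T_s = (N+1)^(1/4)·T_e ≥ 168 K requires N+1 ≥ (T_s/T_e)⁴ = (168/94.67)⁴ = 9.916.
So N ≥ 8.916; the smallest integer is N = 9.

9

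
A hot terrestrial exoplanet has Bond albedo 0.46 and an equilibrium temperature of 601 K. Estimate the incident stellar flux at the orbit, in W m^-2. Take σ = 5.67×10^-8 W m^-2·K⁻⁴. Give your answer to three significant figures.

From S(1−α)/4 = σT⁴: S = 4σT⁴/(1−α).
σT⁴ = 5.67×10⁻⁸·(601)⁴ = 7397 W m^-2.
So S = 4×7397/(1−0.46) = 54800 W m^-2.

54800 W m^-2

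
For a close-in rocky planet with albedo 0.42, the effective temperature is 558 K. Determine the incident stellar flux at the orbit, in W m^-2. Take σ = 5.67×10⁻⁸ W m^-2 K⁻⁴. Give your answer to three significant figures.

From S(1−α)/4 = σT⁴: S = 4σT⁴/(1−α).
σT⁴ = 5.67×10⁻⁸·(558)⁴ = 5497 W m^-2.
So S = 4×5497/(1−0.42) = 37910 W m^-2.

37900 W m^-2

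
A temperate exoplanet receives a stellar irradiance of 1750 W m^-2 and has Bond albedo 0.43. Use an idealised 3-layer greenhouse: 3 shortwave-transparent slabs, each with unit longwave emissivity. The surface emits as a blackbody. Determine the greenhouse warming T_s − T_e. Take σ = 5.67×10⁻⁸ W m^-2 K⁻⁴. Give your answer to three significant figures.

Top-of-atmosphere balance: σT_e⁴ = S(1−α)/4 = 249.4 W m^-2 → T_e = 257.5 K.
Surface: T_s = (4)^¼·T_e = 364.2 K.
Warming: T_s − T_e = 106.7 K.

107 K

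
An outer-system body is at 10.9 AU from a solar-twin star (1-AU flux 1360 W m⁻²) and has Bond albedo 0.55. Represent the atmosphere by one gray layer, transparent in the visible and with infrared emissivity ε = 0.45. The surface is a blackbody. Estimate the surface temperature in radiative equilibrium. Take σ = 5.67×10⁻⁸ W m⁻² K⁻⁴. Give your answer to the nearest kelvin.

74 K

Irradiance scales as 1/d², so S = 1360 W m⁻² × (1/10.9)² = 11.45 W m⁻².
At the top of the atmosphere, σT_e⁴ = S(1−α)/4 = 1.288 W m⁻², giving T_e = 69.03 K.
The surface balance (absorbed SW + ε·downward IR = σT_s⁴) with T_a⁴ = T_s⁴/2 reduces to T_s = T_e·[2/(2−ε)]^¼ = 73.58 K.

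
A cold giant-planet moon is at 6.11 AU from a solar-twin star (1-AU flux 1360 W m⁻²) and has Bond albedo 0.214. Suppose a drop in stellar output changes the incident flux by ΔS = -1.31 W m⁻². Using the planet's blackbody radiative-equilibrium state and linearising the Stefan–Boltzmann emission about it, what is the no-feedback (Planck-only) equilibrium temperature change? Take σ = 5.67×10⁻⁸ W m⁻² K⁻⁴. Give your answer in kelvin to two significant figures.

-0.95 kelvin

Flux at the orbit: S = 1360/(6.11)² = 36.43 W m⁻².
Reference equilibrium: T_e = [S(1−α)/(4σ)]^(1/4) = 106.0 K.
ΔF = Δ[S(1−α)]/4 = (1−0.214)·-1.31/4 = -0.2574 W m⁻².
The Planck feedback parameter is 4σT_e³ = 0.2701 W m⁻²/K.
ΔT₀ = ΔF/λ_P = -0.2574/0.2701 = -0.953 K.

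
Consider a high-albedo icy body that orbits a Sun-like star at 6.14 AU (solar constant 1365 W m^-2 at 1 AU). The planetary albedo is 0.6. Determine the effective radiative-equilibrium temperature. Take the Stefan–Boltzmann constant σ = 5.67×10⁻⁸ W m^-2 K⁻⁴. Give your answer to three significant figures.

89.4 K

By the inverse-square law, S = 1365/6.14² = 36.21 W m^-2.
The planet absorbs (1−α)S over its disc πR² and re-emits over 4πR², so the mean absorbed flux is (1−0.6)·36.21/4 = 3.621 W m^-2.
In equilibrium σT⁴ equals this, so T = 89.39 K.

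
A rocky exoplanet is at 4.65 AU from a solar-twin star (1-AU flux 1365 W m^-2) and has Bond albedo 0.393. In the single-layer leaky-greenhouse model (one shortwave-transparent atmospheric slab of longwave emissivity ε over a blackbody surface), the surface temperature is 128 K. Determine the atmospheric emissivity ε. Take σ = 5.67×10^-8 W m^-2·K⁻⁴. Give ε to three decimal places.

Flux at the orbit: S = 1365/(4.65)² = 63.13 W m^-2.
First, T_e = [63.13·(1−0.393)/(4σ)]^(1/4) = 114.0 K.
Inverting T_s⁴ = 2T_e⁴/(2−ε): (T_e/T_s)⁴ = 0.6294, so ε = 2(1 − 0.6294) = 0.7412.

0.741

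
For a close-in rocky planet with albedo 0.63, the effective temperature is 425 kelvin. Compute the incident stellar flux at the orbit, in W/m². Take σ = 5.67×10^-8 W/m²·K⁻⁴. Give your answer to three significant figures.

20000 W/m²

Invert the energy balance for S: S = 4σT⁴/(1−α).
The emitted flux is σT⁴ = 1850 W/m².
So S = 4×1850/(1−0.63) = 20000 W/m².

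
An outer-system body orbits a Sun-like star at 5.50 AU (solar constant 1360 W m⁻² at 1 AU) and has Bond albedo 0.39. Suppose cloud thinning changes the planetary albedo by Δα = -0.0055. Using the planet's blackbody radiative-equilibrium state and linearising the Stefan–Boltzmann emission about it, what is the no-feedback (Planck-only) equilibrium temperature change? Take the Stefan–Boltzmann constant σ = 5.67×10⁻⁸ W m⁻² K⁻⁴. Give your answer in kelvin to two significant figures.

0.24 K

By the inverse-square law, S = 1360/5.50² = 44.96 W m⁻².
Unperturbed T_e = [44.96·(1−0.39)/(4σ)]^¼ = 104.9 K.
The change in absorbed flux is Δ[S(1−α)/4] = −SΔα/4 = 0.06182 W m⁻².
The Planck feedback parameter is 4σT_e³ = 0.2615 W m⁻²/K.
Hence the no-feedback warming is ΔF/(4σT_e³) = 0.236 K.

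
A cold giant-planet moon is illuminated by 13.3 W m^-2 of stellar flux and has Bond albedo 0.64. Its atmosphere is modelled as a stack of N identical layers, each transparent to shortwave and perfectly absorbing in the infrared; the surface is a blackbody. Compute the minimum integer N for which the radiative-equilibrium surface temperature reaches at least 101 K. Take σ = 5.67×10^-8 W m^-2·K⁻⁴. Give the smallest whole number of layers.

Top-of-atmosphere balance: σT_e⁴ = S(1−α)/4 = 1.197 W m^-2 → T_e = 67.78 K.
Since T_s⁴ = (N+1)T_e⁴, we need N ≥ (T_s/T_e)⁴ − 1 = 3.929.
So N ≥ 3.929; the smallest integer is N = 4.

4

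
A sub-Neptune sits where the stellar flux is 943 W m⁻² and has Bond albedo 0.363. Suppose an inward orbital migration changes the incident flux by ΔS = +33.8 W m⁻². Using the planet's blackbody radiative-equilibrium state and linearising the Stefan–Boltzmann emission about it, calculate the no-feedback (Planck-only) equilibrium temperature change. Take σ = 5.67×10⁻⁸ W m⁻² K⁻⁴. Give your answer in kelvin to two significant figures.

2.0 kelvin

Reference equilibrium: T_e = [S(1−α)/(4σ)]^(1/4) = 226.9 K.
ΔF = Δ[S(1−α)]/4 = (1−0.363)·+33.8/4 = 5.383 W m⁻².
Planck response: λ_P = 4σT_e³ = 4·5.67×10⁻⁸·(226.9)³ = 2.648 W m⁻²/K.
Hence the no-feedback warming is ΔF/(4σT_e³) = 2.03 K.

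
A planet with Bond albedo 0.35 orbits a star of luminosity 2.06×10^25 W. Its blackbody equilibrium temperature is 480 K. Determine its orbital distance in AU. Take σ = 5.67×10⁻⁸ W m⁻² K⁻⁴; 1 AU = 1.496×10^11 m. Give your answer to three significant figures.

0.0629 AU

The flux needed for this T is 4σT⁴/(1−0.35) = 18520 W m⁻².
From L = 4πd²S, d = √(2.06×10^25/(4π·18520)) = 9.408×10^9 m = 0.06289 AU.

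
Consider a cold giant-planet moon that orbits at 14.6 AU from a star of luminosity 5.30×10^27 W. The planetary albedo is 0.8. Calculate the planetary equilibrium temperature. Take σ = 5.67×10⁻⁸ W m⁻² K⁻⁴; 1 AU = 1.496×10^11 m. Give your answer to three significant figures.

d = 14.6 × 1.496×10^11 m = 2.184×10^12 m.
S = L/(4πd²) = 88.41 W m⁻².
The planet absorbs (1−α)S over its disc πR² and re-emits over 4πR², so the mean absorbed flux is (1−0.8)·88.41/4 = 4.420 W m⁻².
Balancing against σT⁴: T = (4.420/5.67×10⁻⁸)^(1/4) = 93.97 K.

94.0 K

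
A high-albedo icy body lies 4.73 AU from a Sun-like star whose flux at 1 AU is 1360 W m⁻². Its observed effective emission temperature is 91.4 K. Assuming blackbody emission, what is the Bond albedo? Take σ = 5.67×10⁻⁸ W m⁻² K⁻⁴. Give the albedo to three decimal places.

0.740

Flux at the orbit: S = 1360/(4.73)² = 60.79 W m⁻².
Rearranging the radiative balance, α = 1 − 4σT⁴/S.
σT⁴ = 3.957 W m⁻², so 4σT⁴ = 15.83 W m⁻².
1−α = 15.83/60.79 = 0.2604, so α = 0.7396.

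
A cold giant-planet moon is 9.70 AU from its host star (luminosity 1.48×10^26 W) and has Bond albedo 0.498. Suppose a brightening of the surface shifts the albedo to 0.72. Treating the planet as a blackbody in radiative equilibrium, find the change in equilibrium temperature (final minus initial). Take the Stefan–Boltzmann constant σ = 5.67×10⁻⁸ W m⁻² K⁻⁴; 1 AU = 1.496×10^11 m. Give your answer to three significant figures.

d = 9.70 × 1.496×10^11 m = 1.451×10^12 m.
Spreading L over a sphere of radius d: S = 1.48×10^26/(4π·1.45×10^12²) = 5.593 W m⁻².
With α = 0.498, T₁ = 59.32 K.
With α = 0.72, T₂ = 51.26 K.
Change: 51.26 − 59.32 = -8.055 K.

-8.06 kelvin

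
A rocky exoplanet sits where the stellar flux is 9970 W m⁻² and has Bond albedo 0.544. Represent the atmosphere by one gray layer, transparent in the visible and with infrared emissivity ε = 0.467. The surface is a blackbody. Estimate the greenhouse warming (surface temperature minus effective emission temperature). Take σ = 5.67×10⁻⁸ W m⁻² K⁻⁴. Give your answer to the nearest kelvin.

At the top of the atmosphere, σT_e⁴ = S(1−α)/4 = 1137 W m⁻², giving T_e = 376.3 K.
For a single slab of emissivity ε, T_s⁴ = 2T_e⁴/(2−ε); thus T_s = 376.3·(1.305)^(1/4) = 402.1 K.
T_s − T_e = 402.1 − 376.3 = 25.86 K.

26 K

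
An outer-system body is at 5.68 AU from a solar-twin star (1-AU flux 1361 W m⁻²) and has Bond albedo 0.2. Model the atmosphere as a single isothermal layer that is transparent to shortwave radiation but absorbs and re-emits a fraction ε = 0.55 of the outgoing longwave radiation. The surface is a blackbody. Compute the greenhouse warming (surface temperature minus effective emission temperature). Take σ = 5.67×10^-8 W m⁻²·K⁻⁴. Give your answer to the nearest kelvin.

9 K

Irradiance scales as 1/d², so S = 1361 W m⁻² × (1/5.68)² = 42.19 W m⁻².
At the top of the atmosphere, σT_e⁴ = S(1−α)/4 = 8.437 W m⁻², giving T_e = 110.4 K.
The surface balance (absorbed SW + ε·downward IR = σT_s⁴) with T_a⁴ = T_s⁴/2 reduces to T_s = T_e·[2/(2−ε)]^¼ = 119.7 K.
The atmosphere warms the surface by 9.246 K.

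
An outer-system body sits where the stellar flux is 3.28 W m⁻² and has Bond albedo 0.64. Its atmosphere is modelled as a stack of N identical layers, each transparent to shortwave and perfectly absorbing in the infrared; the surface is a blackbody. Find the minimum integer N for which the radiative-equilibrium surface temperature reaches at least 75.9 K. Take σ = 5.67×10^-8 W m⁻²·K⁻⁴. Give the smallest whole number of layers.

Top-of-atmosphere balance: σT_e⁴ = S(1−α)/4 = 0.2952 W m⁻² → T_e = 47.77 K.
T_s = (N+1)^(1/4)·T_e ≥ 75.9 K requires N+1 ≥ (T_s/T_e)⁴ = (75.9/47.77)⁴ = 6.374.
Rounding up, N = 6.

6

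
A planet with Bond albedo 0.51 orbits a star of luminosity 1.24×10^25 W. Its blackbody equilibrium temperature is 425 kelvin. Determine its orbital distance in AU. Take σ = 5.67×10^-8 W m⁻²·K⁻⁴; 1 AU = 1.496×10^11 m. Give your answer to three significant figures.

Required flux: S = 4σT⁴/(1−α) = 15100 W m⁻².
Then d = [L/(4πS)]^(1/2) = 8.084×10^9 m, i.e. 0.05403 AU.

0.0540 AU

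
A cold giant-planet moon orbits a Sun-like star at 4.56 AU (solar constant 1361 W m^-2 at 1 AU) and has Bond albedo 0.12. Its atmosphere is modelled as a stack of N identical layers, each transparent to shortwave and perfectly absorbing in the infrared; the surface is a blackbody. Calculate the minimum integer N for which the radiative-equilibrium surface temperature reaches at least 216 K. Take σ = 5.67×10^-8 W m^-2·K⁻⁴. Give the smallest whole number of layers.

Irradiance scales as 1/d², so S = 1361 W m^-2 × (1/4.56)² = 65.45 W m^-2.
OLR = S(1−α)/4 = 14.40 W m^-2; the top layer radiates at T_e = 126.2 K.
Since T_s⁴ = (N+1)T_e⁴, we need N ≥ (T_s/T_e)⁴ − 1 = 7.571.
The minimum whole number is N = 8.

8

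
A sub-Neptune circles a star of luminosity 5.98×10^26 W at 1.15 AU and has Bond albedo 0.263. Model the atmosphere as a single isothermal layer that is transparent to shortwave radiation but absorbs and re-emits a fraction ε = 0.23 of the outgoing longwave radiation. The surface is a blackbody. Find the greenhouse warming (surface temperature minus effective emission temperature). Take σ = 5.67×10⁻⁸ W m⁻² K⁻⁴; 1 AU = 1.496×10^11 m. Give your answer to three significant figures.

d = 1.15 × 1.496×10^11 m = 1.720×10^11 m.
Flux at the orbit: S = L/(4πd²) = 5.98×10^26/(4π·(1.72×10^11)²) = 1608 W m⁻².
At the top of the atmosphere, σT_e⁴ = S(1−α)/4 = 296.2 W m⁻², giving T_e = 268.9 K.
For a single slab of emissivity ε, T_s⁴ = 2T_e⁴/(2−ε); thus T_s = 268.9·(1.13)^(1/4) = 277.2 K.
The atmosphere warms the surface by 8.338 K.

8.34 kelvin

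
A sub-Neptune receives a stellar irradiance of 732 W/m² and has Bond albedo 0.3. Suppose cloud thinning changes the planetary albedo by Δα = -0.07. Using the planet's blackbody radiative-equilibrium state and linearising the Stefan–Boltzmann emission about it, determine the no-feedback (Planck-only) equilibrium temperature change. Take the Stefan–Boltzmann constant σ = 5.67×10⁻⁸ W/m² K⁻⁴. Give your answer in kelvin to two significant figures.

The baseline emission temperature is T_e = 218.0 K.
The change in absorbed flux is Δ[S(1−α)/4] = −SΔα/4 = 12.81 W/m².
Linearising σT⁴ gives d(σT⁴)/dT = 4σT_e³ = 2.350 W/m² per K.
ΔT₀ = ΔF/λ_P = 12.81/2.350 = 5.45 K.

5.5 K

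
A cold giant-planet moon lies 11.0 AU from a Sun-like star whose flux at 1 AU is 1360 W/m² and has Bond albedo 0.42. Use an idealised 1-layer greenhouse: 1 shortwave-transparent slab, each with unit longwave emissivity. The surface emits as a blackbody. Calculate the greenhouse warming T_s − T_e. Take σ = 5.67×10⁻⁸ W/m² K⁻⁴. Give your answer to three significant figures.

Irradiance scales as 1/d², so S = 1360 W/m² × (1/11.0)² = 11.24 W/m².
OLR = S(1−α)/4 = 1.630 W/m²; the top layer radiates at T_e = 73.22 K.
Surface: T_s = (2)^¼·T_e = 87.07 K.
So the greenhouse effect raises the surface by 87.07 − 73.22 = 13.85 K.

13.9 K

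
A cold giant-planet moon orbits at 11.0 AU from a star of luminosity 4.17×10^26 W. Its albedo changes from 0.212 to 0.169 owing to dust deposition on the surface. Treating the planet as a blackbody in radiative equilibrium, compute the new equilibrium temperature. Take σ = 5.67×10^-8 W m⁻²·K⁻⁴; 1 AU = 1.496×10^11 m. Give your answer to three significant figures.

81.9 K

d = 11.0 × 1.496×10^11 m = 1.646×10^12 m.
S = L/(4πd²) = 12.25 W m⁻².
New equilibrium: T₂ = [(1−0.169)·12.25/(4σ)]^(1/4) = 81.86 K.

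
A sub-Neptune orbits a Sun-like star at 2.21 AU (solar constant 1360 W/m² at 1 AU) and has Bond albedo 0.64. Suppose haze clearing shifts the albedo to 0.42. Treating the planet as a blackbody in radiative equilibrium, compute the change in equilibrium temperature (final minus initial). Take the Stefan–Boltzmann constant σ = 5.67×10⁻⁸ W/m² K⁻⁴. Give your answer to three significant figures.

Flux at the orbit: S = 1360/(2.21)² = 278.5 W/m².
Before: T₁ = [278.5·0.36/(4σ)]^(1/4) = 145.0 K.
With α = 0.42, T₂ = 163.4 K.
ΔT = T₂ − T₁ = 18.36 K.

18.4 K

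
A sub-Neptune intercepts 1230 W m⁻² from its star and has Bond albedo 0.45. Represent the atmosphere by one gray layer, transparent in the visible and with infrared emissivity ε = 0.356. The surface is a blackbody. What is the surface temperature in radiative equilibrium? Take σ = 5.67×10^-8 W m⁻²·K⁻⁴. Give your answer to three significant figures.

245 K

At the top of the atmosphere, σT_e⁴ = S(1−α)/4 = 169.1 W m⁻², giving T_e = 233.7 K.
Surface balance with a leaky layer gives σT_s⁴ = σT_e⁴·2/(2−ε), so T_s = T_e·[2/(2−0.356)]^(1/4) = 245.4 K.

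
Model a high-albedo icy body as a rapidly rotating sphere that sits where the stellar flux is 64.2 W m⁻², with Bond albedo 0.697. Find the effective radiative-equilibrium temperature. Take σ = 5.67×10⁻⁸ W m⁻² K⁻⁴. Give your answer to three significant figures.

Absorbed flux (global mean): S(1−α)/4 = 64.20·0.303/4 = 4.863 W m⁻².
Set σT⁴ = 4.863 → T = (4.863/σ)^(1/4) = 96.24 K.

96.2 K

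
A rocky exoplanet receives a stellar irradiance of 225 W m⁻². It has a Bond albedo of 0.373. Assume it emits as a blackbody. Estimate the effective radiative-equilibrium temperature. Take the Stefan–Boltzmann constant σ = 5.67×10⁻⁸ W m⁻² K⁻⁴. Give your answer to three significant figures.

158 kelvin

Absorbed flux (global mean): S(1−α)/4 = 225.0·0.627/4 = 35.27 W m⁻².
Balancing against σT⁴: T = (35.27/5.67×10⁻⁸)^(1/4) = 157.9 K.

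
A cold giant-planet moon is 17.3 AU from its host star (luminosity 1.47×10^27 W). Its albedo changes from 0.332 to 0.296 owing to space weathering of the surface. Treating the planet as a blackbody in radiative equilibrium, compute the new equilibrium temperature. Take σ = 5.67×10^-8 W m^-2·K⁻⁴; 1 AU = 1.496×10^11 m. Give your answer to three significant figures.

Orbital distance: d = 17.3 AU = 2.588×10^12 m.
S = L/(4πd²) = 17.46 W m^-2.
With the new albedo, S(1−α₂)/4 = 3.074 W m^-2, so T₂ = 85.81 K.

85.8 K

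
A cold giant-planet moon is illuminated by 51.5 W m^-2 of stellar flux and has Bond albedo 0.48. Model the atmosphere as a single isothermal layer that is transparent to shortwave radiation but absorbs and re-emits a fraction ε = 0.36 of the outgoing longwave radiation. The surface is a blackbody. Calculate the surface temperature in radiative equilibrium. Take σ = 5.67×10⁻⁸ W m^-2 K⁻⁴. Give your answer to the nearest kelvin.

The planet radiates to space at T_e = [S(1−α)/(4σ)]^(1/4) = 104.2 K.
The surface balance (absorbed SW + ε·downward IR = σT_s⁴) with T_a⁴ = T_s⁴/2 reduces to T_s = T_e·[2/(2−ε)]^¼ = 109.5 K.

110 K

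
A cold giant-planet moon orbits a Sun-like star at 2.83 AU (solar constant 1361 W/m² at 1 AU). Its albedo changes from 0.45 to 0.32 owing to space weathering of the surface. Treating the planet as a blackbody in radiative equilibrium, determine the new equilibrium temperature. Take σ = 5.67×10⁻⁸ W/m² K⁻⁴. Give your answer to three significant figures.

Flux at the orbit: S = 1361/(2.83)² = 169.9 W/m².
T₂ = [S(1−α₂)/(4σ)]^(1/4) = [169.9·0.68/(4σ)]^(1/4) = 150.2 K.

150 kelvin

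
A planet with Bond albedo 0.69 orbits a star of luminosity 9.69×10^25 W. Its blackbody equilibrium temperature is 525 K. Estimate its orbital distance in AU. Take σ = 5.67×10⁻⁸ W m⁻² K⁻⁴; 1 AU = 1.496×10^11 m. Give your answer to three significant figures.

Energy balance gives S = 4σT⁴/(1−α) = 55580 W m⁻².
Then d = [L/(4πS)]^(1/2) = 1.178×10^10 m, i.e. 0.07873 AU.

0.0787 AU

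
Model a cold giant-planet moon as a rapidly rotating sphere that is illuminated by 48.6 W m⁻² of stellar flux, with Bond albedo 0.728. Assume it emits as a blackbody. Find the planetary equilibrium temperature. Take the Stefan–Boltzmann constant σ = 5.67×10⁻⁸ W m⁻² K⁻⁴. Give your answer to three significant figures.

87.4 K

The planet absorbs (1−α)S over its disc πR² and re-emits over 4πR², so the mean absorbed flux is (1−0.728)·48.60/4 = 3.305 W m⁻².
Balancing against σT⁴: T = (3.305/5.67×10⁻⁸)^(1/4) = 87.38 K.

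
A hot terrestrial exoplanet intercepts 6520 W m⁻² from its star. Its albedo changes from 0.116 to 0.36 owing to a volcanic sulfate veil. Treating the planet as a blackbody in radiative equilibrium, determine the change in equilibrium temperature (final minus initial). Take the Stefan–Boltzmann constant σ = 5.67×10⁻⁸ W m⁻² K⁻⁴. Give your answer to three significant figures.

Initial: T₁ = [S(1−0.116)/(4σ)]^(1/4) = 399.3 K.
Final:   T₂ = [S(1−0.36)/(4σ)]^(1/4) = 368.3 K.
Change: 368.3 − 399.3 = -30.97 K.

-31.0 kelvin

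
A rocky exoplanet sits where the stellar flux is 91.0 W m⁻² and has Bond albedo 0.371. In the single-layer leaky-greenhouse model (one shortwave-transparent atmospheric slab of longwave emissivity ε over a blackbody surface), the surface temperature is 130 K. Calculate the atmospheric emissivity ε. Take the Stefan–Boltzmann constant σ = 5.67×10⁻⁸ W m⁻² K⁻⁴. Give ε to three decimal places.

0.233

TOA balance gives T_e = 126.0 K.
Inverting T_s⁴ = 2T_e⁴/(2−ε): (T_e/T_s)⁴ = 0.8836, so ε = 2(1 − 0.8836) = 0.2327.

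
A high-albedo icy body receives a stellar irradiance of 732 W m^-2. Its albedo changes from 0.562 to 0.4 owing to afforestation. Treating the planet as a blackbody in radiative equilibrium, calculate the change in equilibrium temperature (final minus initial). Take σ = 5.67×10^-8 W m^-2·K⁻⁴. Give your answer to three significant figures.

Before: T₁ = [732.0·0.438/(4σ)]^(1/4) = 193.9 K.
With α = 0.4, T₂ = 209.8 K.
Change: 209.8 − 193.9 = 15.87 K.

15.9 K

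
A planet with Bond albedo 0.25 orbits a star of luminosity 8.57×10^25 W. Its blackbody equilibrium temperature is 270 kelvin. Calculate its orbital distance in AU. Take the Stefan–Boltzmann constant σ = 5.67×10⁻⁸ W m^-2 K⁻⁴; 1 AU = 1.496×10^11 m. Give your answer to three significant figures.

0.435 AU

Energy balance gives S = 4σT⁴/(1−α) = 1607 W m^-2.
S = L/(4πd²) → d = √(L/4πS) = √(8.57×10^25/(4π·1607)) = 6.514×10^10 m = 0.4354 AU.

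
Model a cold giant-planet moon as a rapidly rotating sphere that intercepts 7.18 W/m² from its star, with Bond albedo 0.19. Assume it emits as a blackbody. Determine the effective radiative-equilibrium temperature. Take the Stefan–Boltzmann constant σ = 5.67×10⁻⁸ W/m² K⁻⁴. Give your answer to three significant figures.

71.2 K

The planet absorbs (1−α)S over its disc πR² and re-emits over 4πR², so the mean absorbed flux is (1−0.19)·7.180/4 = 1.454 W/m².
In equilibrium σT⁴ equals this, so T = 71.16 K.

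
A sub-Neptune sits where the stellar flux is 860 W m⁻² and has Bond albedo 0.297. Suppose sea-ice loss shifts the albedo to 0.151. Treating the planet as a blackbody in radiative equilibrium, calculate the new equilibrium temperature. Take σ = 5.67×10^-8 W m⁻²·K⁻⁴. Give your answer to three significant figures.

238 K

New equilibrium: T₂ = [(1−0.151)·860.0/(4σ)]^(1/4) = 238.2 K.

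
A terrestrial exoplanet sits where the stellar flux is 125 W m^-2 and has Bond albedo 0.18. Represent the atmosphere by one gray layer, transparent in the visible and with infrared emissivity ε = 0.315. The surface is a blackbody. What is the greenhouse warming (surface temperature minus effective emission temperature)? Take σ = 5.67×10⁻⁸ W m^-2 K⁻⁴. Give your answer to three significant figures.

The planet radiates to space at T_e = [S(1−α)/(4σ)]^(1/4) = 145.8 K.
Surface balance with a leaky layer gives σT_s⁴ = σT_e⁴·2/(2−ε), so T_s = T_e·[2/(2−0.315)]^(1/4) = 152.2 K.
Greenhouse warming: T_s − T_e = 6.383 K.

6.38 K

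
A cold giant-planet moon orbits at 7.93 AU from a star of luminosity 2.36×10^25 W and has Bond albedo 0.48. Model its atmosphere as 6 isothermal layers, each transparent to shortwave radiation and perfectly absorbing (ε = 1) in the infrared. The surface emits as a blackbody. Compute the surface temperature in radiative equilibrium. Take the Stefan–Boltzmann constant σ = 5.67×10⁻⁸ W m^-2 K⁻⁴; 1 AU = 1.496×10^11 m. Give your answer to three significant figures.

d = 7.93 × 1.496×10^11 m = 1.186×10^12 m.
Flux at the orbit: S = L/(4πd²) = 2.36×10^25/(4π·(1.19×10^12)²) = 1.334 W m^-2.
OLR = S(1−α)/4 = 0.1735 W m^-2; the top layer radiates at T_e = 41.82 K.
For an N-layer opaque stack, T_s⁴ = (N+1)T_e⁴, hence T_s = (7)^(1/4)×41.82 K = 68.03 K.

68.0 K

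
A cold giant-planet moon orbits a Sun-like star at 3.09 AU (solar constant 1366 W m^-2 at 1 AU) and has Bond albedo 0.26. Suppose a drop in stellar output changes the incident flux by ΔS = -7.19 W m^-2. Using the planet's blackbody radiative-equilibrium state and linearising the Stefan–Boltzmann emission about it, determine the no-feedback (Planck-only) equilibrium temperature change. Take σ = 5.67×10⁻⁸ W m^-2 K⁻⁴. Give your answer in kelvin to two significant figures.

-1.8 K

By the inverse-square law, S = 1366/3.09² = 143.1 W m^-2.
Reference equilibrium: T_e = [S(1−α)/(4σ)]^(1/4) = 147.0 K.
Only a fraction (1−α) is absorbed and it's spread over 4πR², so ΔF = (1−α)ΔS/4 = -1.330 W m^-2.
Planck response: λ_P = 4σT_e³ = 4·5.67×10⁻⁸·(147.0)³ = 0.7203 W m^-2/K.
So ΔT₀ = -1.330/0.7203 = -1.85 K.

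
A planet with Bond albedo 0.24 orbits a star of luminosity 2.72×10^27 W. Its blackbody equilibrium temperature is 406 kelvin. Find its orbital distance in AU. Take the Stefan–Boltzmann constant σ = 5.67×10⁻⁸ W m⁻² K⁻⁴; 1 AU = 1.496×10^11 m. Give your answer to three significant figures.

1.09 AU

Required flux: S = 4σT⁴/(1−α) = 8108 W m⁻².
Then d = [L/(4πS)]^(1/2) = 1.634×10^11 m, i.e. 1.092 AU.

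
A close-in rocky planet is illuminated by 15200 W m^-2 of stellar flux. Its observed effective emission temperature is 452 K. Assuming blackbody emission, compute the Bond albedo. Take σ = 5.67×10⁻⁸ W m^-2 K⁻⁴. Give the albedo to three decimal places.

Rearranging the radiative balance, α = 1 − 4σT⁴/S.
4σT⁴ = 4·5.67×10⁻⁸·(452)⁴ = 9467 W m^-2.
Hence α = 1 − 9467/15200 = 0.3772.

0.377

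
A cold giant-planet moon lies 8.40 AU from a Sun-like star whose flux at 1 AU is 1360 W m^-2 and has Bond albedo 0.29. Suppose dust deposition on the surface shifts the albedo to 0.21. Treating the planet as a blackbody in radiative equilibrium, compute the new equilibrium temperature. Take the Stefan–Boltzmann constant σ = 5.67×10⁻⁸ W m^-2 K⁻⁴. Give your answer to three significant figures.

90.5 kelvin

Irradiance scales as 1/d², so S = 1360 W m^-2 × (1/8.40)² = 19.27 W m^-2.
New equilibrium: T₂ = [(1−0.21)·19.27/(4σ)]^(1/4) = 90.52 K.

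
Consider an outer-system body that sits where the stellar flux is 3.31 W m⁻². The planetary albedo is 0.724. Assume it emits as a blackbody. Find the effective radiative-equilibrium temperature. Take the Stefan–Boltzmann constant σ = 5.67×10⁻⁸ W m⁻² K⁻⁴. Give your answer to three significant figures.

Averaging over the sphere, the absorbed flux is S(1−α)/4 = 0.2284 W m⁻².
Set σT⁴ = 0.2284 → T = (0.2284/σ)^(1/4) = 44.80 K.

44.8 kelvin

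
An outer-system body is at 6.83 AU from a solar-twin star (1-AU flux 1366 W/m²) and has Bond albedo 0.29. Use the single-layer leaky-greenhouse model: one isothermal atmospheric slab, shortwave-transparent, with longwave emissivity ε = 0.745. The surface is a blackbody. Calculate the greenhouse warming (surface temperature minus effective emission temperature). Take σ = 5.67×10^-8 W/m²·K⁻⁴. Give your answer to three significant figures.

12.1 K

By the inverse-square law, S = 1366/6.83² = 29.28 W/m².
At the top of the atmosphere, σT_e⁴ = S(1−α)/4 = 5.198 W/m², giving T_e = 97.85 K.
The surface balance (absorbed SW + ε·downward IR = σT_s⁴) with T_a⁴ = T_s⁴/2 reduces to T_s = T_e·[2/(2−ε)]^¼ = 109.9 K.
T_s − T_e = 109.9 − 97.85 = 12.09 K.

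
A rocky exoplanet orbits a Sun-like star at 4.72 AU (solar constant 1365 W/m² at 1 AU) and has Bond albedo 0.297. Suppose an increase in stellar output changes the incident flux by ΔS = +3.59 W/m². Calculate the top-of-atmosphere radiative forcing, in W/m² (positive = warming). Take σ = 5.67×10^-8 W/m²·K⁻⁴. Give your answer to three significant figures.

0.631 W/m²

Flux at the orbit: S = 1365/(4.72)² = 61.27 W/m².
TOA radiative forcing: ΔF = (1−α)ΔS/4 = 0.703·(+3.59)/4 = 0.6309 W/m².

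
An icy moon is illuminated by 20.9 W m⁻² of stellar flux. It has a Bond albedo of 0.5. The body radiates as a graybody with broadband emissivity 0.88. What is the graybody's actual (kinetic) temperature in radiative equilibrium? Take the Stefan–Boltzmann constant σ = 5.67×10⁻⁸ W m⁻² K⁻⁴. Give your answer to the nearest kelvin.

The planet absorbs (1−α)S over its disc πR² and re-emits over 4πR², so the mean absorbed flux is (1−0.5)·20.90/4 = 2.612 W m⁻².
Equating to εσT⁴ with ε = 0.88: T = (2.612/0.88σ)^(1/4) = 85.06 K.

85 K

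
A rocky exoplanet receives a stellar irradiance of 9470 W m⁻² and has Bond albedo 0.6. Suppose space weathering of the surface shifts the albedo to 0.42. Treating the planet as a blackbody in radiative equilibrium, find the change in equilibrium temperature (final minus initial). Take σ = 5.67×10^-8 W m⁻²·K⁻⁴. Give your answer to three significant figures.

With α = 0.6, T₁ = 359.5 K.
With α = 0.42, T₂ = 394.5 K.
Change: 394.5 − 359.5 = 34.99 K.

35.0 kelvin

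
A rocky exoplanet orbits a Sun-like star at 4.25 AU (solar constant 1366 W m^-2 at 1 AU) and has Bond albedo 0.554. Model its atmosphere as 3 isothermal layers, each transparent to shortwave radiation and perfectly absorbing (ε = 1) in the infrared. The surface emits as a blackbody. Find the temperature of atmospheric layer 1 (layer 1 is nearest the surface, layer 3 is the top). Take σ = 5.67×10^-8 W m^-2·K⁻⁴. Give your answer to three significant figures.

145 kelvin

Irradiance scales as 1/d², so S = 1366 W m^-2 × (1/4.25)² = 75.63 W m^-2.
OLR = S(1−α)/4 = 8.432 W m^-2; the top layer radiates at T_e = 110.4 K.
The net upward flux σT_e⁴ is constant between every pair of levels, so T_k⁴ = (N+1−k)T_e⁴.
With k = 1: T_1 = (3+1−1)^¼·110.4 K = 145.3 K.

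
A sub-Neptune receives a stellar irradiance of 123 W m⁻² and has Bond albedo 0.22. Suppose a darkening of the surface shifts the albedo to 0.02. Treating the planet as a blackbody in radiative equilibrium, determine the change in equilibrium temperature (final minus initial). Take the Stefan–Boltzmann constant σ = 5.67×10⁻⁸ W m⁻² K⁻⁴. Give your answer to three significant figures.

Initial: T₁ = [S(1−0.22)/(4σ)]^(1/4) = 143.4 K.
After:  T₂ = [123.0·0.98/(4σ)]^(1/4) = 151.8 K.
ΔT = T₂ − T₁ = 8.422 K.

8.42 kelvin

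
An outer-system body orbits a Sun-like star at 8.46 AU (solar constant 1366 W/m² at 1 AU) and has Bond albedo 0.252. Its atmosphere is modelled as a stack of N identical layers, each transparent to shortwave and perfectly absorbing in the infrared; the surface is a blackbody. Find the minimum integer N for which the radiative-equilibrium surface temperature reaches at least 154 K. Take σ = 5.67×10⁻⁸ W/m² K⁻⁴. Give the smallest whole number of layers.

Flux at the orbit: S = 1366/(8.46)² = 19.09 W/m².
OLR = S(1−α)/4 = 3.569 W/m²; the top layer radiates at T_e = 89.07 K.
T_s = (N+1)^(1/4)·T_e ≥ 154 K requires N+1 ≥ (T_s/T_e)⁴ = (154/89.07)⁴ = 8.935.
So N ≥ 7.935; the smallest integer is N = 8.

8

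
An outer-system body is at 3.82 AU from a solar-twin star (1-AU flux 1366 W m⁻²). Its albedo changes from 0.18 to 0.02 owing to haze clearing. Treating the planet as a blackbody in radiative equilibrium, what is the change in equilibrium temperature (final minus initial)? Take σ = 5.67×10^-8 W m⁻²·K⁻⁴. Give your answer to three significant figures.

By the inverse-square law, S = 1366/3.82² = 93.61 W m⁻².
With α = 0.18, T₁ = 135.6 K.
With α = 0.02, T₂ = 141.8 K.
Change: 141.8 − 135.6 = 6.181 K.

6.18 K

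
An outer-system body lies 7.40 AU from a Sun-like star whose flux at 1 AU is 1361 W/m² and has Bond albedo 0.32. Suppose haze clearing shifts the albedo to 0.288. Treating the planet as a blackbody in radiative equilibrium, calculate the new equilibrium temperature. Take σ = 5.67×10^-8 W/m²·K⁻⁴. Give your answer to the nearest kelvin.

94 K

Irradiance scales as 1/d², so S = 1361 W/m² × (1/7.40)² = 24.85 W/m².
With the new albedo, S(1−α₂)/4 = 4.424 W/m², so T₂ = 93.98 K.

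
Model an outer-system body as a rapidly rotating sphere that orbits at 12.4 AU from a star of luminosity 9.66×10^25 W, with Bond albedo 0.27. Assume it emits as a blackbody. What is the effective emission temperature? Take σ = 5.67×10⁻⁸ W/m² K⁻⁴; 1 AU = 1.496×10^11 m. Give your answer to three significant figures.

51.8 K

d = 12.4 × 1.496×10^11 m = 1.855×10^12 m.
Spreading L over a sphere of radius d: S = 9.66×10^25/(4π·1.86×10^12²) = 2.234 W/m².
Averaging over the sphere, the absorbed flux is S(1−α)/4 = 0.4077 W/m².
In equilibrium σT⁴ equals this, so T = 51.78 K.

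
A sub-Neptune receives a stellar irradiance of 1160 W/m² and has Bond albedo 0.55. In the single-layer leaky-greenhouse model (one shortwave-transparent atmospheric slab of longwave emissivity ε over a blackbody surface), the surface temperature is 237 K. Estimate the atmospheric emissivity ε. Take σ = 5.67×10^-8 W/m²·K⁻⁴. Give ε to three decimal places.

TOA balance gives T_e = 219.0 K.
Since (2−ε)/2 = (T_e/T_s)⁴ = 0.7295, ε = 0.5410.

0.541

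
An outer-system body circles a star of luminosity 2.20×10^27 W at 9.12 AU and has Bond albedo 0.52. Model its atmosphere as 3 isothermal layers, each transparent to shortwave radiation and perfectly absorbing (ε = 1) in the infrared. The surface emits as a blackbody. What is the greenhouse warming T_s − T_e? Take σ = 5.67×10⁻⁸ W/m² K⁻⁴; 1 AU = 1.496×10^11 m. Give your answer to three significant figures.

Orbital distance: d = 9.12 AU = 1.364×10^12 m.
S = L/(4πd²) = 94.05 W/m².
Top-of-atmosphere balance: σT_e⁴ = S(1−α)/4 = 11.29 W/m² → T_e = 118.8 K.
T_s = (N+1)^(1/4)·T_e = 168.0 K.
So the greenhouse effect raises the surface by 168.0 − 118.8 = 49.20 K.

49.2 kelvin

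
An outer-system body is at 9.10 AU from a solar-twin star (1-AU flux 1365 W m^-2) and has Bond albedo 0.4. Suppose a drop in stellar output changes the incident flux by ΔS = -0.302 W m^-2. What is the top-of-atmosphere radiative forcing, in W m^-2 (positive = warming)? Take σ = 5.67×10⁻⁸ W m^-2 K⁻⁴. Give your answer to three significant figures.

Irradiance scales as 1/d², so S = 1365 W m^-2 × (1/9.10)² = 16.48 W m^-2.
Only a fraction (1−α) is absorbed and it's spread over 4πR², so ΔF = (1−α)ΔS/4 = -0.04530 W m^-2.

-0.0453 W m^-2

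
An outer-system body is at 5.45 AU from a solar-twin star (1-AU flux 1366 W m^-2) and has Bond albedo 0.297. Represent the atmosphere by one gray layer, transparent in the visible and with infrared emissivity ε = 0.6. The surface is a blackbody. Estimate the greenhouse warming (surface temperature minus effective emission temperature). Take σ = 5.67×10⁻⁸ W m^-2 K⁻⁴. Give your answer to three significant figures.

Irradiance scales as 1/d², so S = 1366 W m^-2 × (1/5.45)² = 45.99 W m^-2.
Effective emission temperature (TOA balance): σT_e⁴ = S(1−α)/4 = 8.083 W m^-2 → T_e = 109.3 K.
The surface balance (absorbed SW + ε·downward IR = σT_s⁴) with T_a⁴ = T_s⁴/2 reduces to T_s = T_e·[2/(2−ε)]^¼ = 119.5 K.
Greenhouse warming: T_s − T_e = 10.19 K.

10.2 K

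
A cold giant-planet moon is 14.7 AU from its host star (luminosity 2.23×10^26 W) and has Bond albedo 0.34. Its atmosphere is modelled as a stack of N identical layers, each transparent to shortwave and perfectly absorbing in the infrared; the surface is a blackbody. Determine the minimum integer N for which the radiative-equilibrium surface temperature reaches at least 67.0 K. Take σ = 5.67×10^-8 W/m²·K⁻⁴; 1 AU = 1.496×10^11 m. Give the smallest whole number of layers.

d = 14.7 × 1.496×10^11 m = 2.199×10^12 m.
Spreading L over a sphere of radius d: S = 2.23×10^26/(4π·2.20×10^12²) = 3.669 W/m².
Top-of-atmosphere balance: σT_e⁴ = S(1−α)/4 = 0.6055 W/m² → T_e = 57.16 K.
Need (N+1)T_e⁴ ≥ T_s⁴, i.e. N+1 ≥ (67.0/57.16)⁴ = 1.887.
Rounding up, N = 1.

1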